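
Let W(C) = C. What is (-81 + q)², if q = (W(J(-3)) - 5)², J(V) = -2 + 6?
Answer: 6400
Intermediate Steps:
J(V) = 4
q = 1 (q = (4 - 5)² = (-1)² = 1)
(-81 + q)² = (-81 + 1)² = (-80)² = 6400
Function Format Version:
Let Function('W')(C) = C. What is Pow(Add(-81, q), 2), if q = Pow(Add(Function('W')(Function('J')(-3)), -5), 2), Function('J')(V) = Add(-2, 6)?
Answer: 6400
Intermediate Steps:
Function('J')(V) = 4
q = 1 (q = Pow(Add(4, -5), 2) = Pow(-1, 2) = 1)
Pow(Add(-81, q), 2) = Pow(Add(-81, 1), 2) = Pow(-80, 2) = 6400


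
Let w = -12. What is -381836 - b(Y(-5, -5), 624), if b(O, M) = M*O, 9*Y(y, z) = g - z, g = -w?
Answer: -1149044/3 ≈ -3.8301e+5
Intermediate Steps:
g = 12 (g = -1*(-12) = 12)
Y(y, z) = 4/3 - z/9 (Y(y, z) = (12 - z)/9 = 4/3 - z/9)
-381836 - b(Y(-5, -5), 624) = -381836 - 624*(4/3 - 1/9*(-5)) = -381836 - 624*(4/3 + 5/9) = -381836 - 624*17/9 = -381836 - 1*3536/3 = -381836 - 3536/3 = -1149044/3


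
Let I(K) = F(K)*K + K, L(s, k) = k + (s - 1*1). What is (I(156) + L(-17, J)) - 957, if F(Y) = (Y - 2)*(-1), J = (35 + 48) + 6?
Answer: -24754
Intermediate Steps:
J = 89 (J = 83 + 6 = 89)
F(Y) = 2 - Y (F(Y) = (-2 + Y)*(-1) = 2 - Y)
L(s, k) = -1 + k + s (L(s, k) = k + (s - 1) = k + (-1 + s) = -1 + k + s)
I(K) = K + K*(2 - K) (I(K) = (2 - K)*K + K = K*(2 - K) + K = K + K*(2 - K))
(I(156) + L(-17, J)) - 957 = (156*(3 - 1*156) + (-1 + 89 - 17)) - 957 = (156*(3 - 156) + 71) - 957 = (156*(-153) + 71) - 957 = (-23868 + 71) - 957 = -23797 - 957 = -24754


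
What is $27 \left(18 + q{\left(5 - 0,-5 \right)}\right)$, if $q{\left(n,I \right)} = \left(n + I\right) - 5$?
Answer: $351$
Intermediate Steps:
$q{\left(n,I \right)} = -5 + I + n$ ($q{\left(n,I \right)} = \left(I + n\right) - 5 = -5 + I + n$)
$27 \left(18 + q{\left(5 - 0,-5 \right)}\right) = 27 \left(18 - 5\right) = 27 \cdot 13 = 351$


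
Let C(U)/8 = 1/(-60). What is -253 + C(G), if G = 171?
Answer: -3797/15 ≈ -253.13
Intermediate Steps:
C(U) = -2/15 (C(U) = 8/(-60) = 8*(-1/60) = -2/15)
-253 + C(G) = -253 - 2/15 = -3797/15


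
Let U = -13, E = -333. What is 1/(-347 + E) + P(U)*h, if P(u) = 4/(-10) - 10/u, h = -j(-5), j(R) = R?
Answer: 16307/8840 ≈ 1.8447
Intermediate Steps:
h = 5 (h = -1*(-5) = 5)
P(u) = -2/5 - 10/u (P(u) = 4*(-1/10) - 10/u = -2/5 - 10/u)
1/(-347 + E) + P(U)*h = 1/(-347 - 333) + (-2/5 - 10/(-13))*5 = 1/(-680) + (-2/5 - 10*(-1/13))*5 = -1/680 + (-2/5 + 10/13)*5 = -1/680 + (24/65)*5 = -1/680 + 24/13 = 16307/8840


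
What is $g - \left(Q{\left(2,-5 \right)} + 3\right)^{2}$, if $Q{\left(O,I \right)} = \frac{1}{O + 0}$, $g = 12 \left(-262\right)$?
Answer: $- \frac{12625}{4} \approx -3156.3$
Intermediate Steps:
$g = -3144$
$Q{\left(O,I \right)} = \frac{1}{O}$
$g - \left(Q{\left(2,-5 \right)} + 3\right)^{2} = -3144 - \left(\frac{1}{2} + 3\right)^{2} = -3144 - \left(\frac{7}{2}\right)^{2} = -3144 - \frac{49}{4} = - \frac{12625}{4}$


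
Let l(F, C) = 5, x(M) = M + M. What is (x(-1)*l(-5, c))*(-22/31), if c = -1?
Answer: 220/31 ≈ 7.0968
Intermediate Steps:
x(M) = 2*M
(x(-1)*l(-5, c))*(-22/31) = ((2*(-1))*5)*(-22/31) = (-2*5)*(-22*1/31) = -10*(-22/31) = 220/31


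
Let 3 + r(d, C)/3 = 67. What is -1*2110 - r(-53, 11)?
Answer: -2302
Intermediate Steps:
r(d, C) = 192 (r(d, C) = -9 + 3*67 = -9 + 201 = 192)
-1*2110 - r(-53, 11) = -1*2110 - 1*192 = -2110 - 192 = -2302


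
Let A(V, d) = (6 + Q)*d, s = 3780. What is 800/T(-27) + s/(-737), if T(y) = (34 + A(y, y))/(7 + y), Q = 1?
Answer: 2241220/22847 ≈ 98.097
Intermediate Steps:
A(V, d) = 7*d (A(V, d) = (6 + 1)*d = 7*d)
T(y) = (34 + 7*y)/(7 + y)
800/T(-27) + s/(-737) = 800/(((34 + 7*(-27))/(7 - 27))) + 3780/(-737) = 800/(((34 - 189)/(-20))) + 3780*(-1/737) = 800/((-1/20*(-155))) - 3780/737 = 800/(31/4) - 3780/737 = 800*(4/31) - 3780/737 = 3200/31 - 3780/737 = 2241220/22847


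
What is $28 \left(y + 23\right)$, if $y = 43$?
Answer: $1848$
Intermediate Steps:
$28 \left(y + 23\right) = 28 \left(43 + 23\right) = 28 \cdot 66 = 1848$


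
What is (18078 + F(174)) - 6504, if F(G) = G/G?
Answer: 11575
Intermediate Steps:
F(G) = 1
(18078 + F(174)) - 6504 = (18078 + 1) - 6504 = 18079 - 6504 = 11575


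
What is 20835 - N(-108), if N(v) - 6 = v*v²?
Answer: 1280541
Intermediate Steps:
N(v) = 6 + v³ (N(v) = 6 + v*v² = 6 + v³)
20835 - N(-108) = 20835 - (6 + (-108)³) = 20835 - (6 - 1259712) = 20835 - 1*(-1259706) = 20835 + 1259706 = 1280541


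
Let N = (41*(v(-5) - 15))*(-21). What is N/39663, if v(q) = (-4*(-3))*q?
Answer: 7175/4407 ≈ 1.6281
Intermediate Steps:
v(q) = 12*q
N = 64575 (N = (41*(12*(-5) - 15))*(-21) = (41*(-60 - 15))*(-21) = (41*(-75))*(-21) = -3075*(-21) = 64575)
N/39663 = 64575/39663 = 64575*(1/39663) = 7175/4407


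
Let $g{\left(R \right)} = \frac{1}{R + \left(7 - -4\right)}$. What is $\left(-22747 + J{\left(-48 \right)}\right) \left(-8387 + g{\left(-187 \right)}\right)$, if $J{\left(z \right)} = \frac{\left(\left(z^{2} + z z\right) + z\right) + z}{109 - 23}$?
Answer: $\frac{130953364795}{688} \approx 1.9034 \cdot 10^{8}$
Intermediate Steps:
$J{\left(z \right)} = \frac{z}{43} + \frac{z^{2}}{43}$ ($J{\left(z \right)} = \frac{\left(\left(z^{2} + z^{2}\right) + z\right) + z}{86} = \left(\left(2 z^{2} + z\right) + z\right) \frac{1}{86} = \left(\left(z + 2 z^{2}\right) + z\right) \frac{1}{86} = \left(2 z + 2 z^{2}\right) \frac{1}{86} = \frac{z}{43} + \frac{z^{2}}{43}$)
$g{\left(R \right)} = \frac{1}{11 + R}$ ($g{\left(R \right)} = \frac{1}{R + \left(7 + 4\right)} = \frac{1}{R + 11} = \frac{1}{11 + R}$)
$\left(-22747 + J{\left(-48 \right)}\right) \left(-8387 + g{\left(-187 \right)}\right) = \left(-22747 + \frac{1}{43} \left(-48\right) \left(1 - 48\right)\right) \left(-8387 + \frac{1}{11 - 187}\right) = \left(-22747 + \frac{1}{43} \left(-48\right) \left(-47\right)\right) \left(-8387 + \frac{1}{-176}\right) = \left(-22747 + \frac{2256}{43}\right) \left(-8387 - \frac{1}{176}\right) = \left(- \frac{975865}{43}\right) \left(- \frac{1476113}{176}\right) = \frac{130953364795}{688}$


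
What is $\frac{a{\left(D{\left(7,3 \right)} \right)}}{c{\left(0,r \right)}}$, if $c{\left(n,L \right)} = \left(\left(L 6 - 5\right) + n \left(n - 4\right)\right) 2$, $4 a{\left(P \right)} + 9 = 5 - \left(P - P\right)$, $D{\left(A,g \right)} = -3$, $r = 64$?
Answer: $- \frac{1}{758} \approx -0.0013193$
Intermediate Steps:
$a{\left(P \right)} = -1$ ($a{\left(P \right)} = - \frac{9}{4} + \frac{5 - \left(P - P\right)}{4} = - \frac{9}{4} + \frac{5 - 0}{4} = - \frac{9}{4} + \frac{5 + 0}{4} = - \frac{9}{4} + \frac{1}{4} \cdot 5 = - \frac{9}{4} + \frac{5}{4} = -1$)
$c{\left(n,L \right)} = -10 + 12 L + 2 n \left(-4 + n\right)$ ($c{\left(n,L \right)} = \left(\left(6 L - 5\right) + n \left(-4 + n\right)\right) 2 = \left(\left(-5 + 6 L\right) + n \left(-4 + n\right)\right) 2 = \left(-5 + 6 L + n \left(-4 + n\right)\right) 2 = -10 + 12 L + 2 n \left(-4 + n\right)$)
$\frac{a{\left(D{\left(7,3 \right)} \right)}}{c{\left(0,r \right)}} = - \frac{1}{-10 - 0 + 2 \cdot 0^{2} + 12 \cdot 64} = - \frac{1}{-10 + 0 + 2 \cdot 0 + 768} = - \frac{1}{-10 + 0 + 0 + 768} = - \frac{1}{758}$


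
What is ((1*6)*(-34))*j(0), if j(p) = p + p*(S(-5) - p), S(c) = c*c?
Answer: 0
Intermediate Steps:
S(c) = c**2
j(p) = p + p*(25 - p) (j(p) = p + p*((-5)**2 - p) = p + p*(25 - p))
((1*6)*(-34))*j(0) = ((1*6)*(-34))*(0*(26 - 1*0)) = (6*(-34))*(0*(26 + 0)) = -0*26 = -204*0 = 0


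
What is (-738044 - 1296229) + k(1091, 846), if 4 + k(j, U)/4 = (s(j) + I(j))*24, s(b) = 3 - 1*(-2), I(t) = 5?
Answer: -2033329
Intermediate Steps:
s(b) = 5 (s(b) = 3 + 2 = 5)
k(j, U) = 944 (k(j, U) = -16 + 4*((5 + 5)*24) = -16 + 4*(10*24) = -16 + 4*240 = -16 + 960 = 944)
(-738044 - 1296229) + k(1091, 846) = (-738044 - 1296229) + 944 = -2034273 + 944 = -2033329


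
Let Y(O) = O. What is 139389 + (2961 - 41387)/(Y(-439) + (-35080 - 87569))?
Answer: 8578575829/61544 ≈ 1.3939e+5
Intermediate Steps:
139389 + (2961 - 41387)/(Y(-439) + (-35080 - 87569)) = 139389 + (2961 - 41387)/(-439 + (-35080 - 87569)) = 139389 - 38426/(-439 - 122649) = 139389 - 38426/(-123088) = 139389 - 38426*(-1/123088) = 139389 + 19213/61544 = 8578575829/61544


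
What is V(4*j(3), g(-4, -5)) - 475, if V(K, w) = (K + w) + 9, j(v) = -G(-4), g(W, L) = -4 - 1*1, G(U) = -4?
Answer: -455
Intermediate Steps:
g(W, L) = -5 (g(W, L) = -4 - 1 = -5)
j(v) = 4 (j(v) = -1*(-4) = 4)
V(K, w) = 9 + K + w
V(4*j(3), g(-4, -5)) - 475 = (9 + 4*4 - 5) - 475 = (9 + 16 - 5) - 475 = 20 - 475 = -455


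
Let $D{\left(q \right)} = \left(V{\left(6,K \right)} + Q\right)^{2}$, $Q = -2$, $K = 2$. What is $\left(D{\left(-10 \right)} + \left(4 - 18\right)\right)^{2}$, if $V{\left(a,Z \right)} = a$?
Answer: $4$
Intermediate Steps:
$D{\left(q \right)} = 16$ ($D{\left(q \right)} = \left(6 - 2\right)^{2} = 4^{2} = 16$)
$\left(D{\left(-10 \right)} + \left(4 - 18\right)\right)^{2} = \left(16 + \left(4 - 18\right)\right)^{2} = \left(16 - 14\right)^{2} = 2^{2} = 4$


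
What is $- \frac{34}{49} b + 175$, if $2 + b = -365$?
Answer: $\frac{21053}{49} \approx 429.65$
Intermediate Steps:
$b = -367$ ($b = -2 - 365 = -367$)
$- \frac{34}{49} b + 175 = - \frac{34}{49} \left(-367\right) + 175 = \left(-34\right) \frac{1}{49} \left(-367\right) + 175 = \left(- \frac{34}{49}\right) \left(-367\right) + 175 = \frac{12478}{49} + 175 = \frac{21053}{49}$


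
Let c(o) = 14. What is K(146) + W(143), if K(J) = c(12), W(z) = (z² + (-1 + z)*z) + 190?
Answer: 40959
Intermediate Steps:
W(z) = 190 + z² + z*(-1 + z) (W(z) = (z² + z*(-1 + z)) + 190 = 190 + z² + z*(-1 + z))
K(J) = 14
K(146) + W(143) = 14 + (190 - 1*143 + 2*143²) = 14 + (190 - 143 + 2*20449) = 14 + (190 - 143 + 40898) = 14 + 40945 = 40959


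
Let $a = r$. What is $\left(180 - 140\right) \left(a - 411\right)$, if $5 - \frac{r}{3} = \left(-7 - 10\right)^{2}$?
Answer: $-50520$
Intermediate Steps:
$r = -852$ ($r = 15 - 3 \left(-7 - 10\right)^{2} = 15 - 3 \left(-17\right)^{2} = 15 - 867 = -852$)
$a = -852$
$\left(180 - 140\right) \left(a - 411\right) = \left(180 - 140\right) \left(-852 - 411\right) = 40 \left(-1263\right) = -50520$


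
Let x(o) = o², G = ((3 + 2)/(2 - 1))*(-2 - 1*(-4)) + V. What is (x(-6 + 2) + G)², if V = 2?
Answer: 784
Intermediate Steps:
G = 12 (G = ((3 + 2)/(2 - 1))*(-2 - 1*(-4)) + 2 = (5/1)*(-2 + 4) + 2 = (5*1)*2 + 2 = 5*2 + 2 = 10 + 2 = 12)
(x(-6 + 2) + G)² = ((-6 + 2)² + 12)² = ((-4)² + 12)² = (16 + 12)² = 28² = 784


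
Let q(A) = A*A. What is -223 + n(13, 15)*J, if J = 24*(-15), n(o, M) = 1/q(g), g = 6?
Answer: -233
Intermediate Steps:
q(A) = A**2
n(o, M) = 1/36 (n(o, M) = 1/(6**2) = 1/36)
J = -360
-223 + n(13, 15)*J = -223 + (1/36)*(-360) = -223 - 10 = -233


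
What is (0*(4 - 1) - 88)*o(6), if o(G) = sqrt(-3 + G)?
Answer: -88*sqrt(3) ≈ -152.42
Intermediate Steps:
(0*(4 - 1) - 88)*o(6) = (0*(4 - 1) - 88)*sqrt(-3 + 6) = (0*3 - 88)*sqrt(3) = (0 - 88)*sqrt(3) = -88*sqrt(3)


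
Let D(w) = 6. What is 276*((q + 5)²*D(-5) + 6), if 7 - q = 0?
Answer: 240120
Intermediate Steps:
q = 7 (q = 7 - 1*0 = 7 + 0 = 7)
276*((q + 5)²*D(-5) + 6) = 276*((7 + 5)²*6 + 6) = 276*(12²*6 + 6) = 276*(144*6 + 6) = 276*(864 + 6) = 276*870 = 240120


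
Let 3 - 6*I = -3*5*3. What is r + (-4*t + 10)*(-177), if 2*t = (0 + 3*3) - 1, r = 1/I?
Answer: 8497/8 ≈ 1062.1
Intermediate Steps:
I = 8 (I = ½ - (-3*5)*3/6 = ½ - (-5)*3/2 = ½ - ⅙*(-45) = ½ + 15/2 = 8)
r = ⅛ (r = 1/8 = ⅛ ≈ 0.12500)
t = 4 (t = ((0 + 3*3) - 1)/2 = ((0 + 9) - 1)/2 = (9 - 1)/2 = (½)*8 = 4)
r + (-4*t + 10)*(-177) = ⅛ + (-4*4 + 10)*(-177) = ⅛ + (-16 + 10)*(-177) = ⅛ - 6*(-177) = ⅛ + 1062 = 8497/8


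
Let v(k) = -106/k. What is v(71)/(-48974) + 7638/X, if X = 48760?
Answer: 6640917703/42386507260 ≈ 0.15668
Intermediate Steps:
v(71)/(-48974) + 7638/X = -106/71/(-48974) + 7638/48760 = -106*1/71*(-1/48974) + 7638*(1/48760) = -106/71*(-1/48974) + 3819/24380 = 53/1738577 + 3819/24380 = 6640917703/42386507260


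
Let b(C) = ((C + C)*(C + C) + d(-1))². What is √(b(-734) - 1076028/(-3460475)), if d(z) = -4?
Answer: 2*√556127078880556679582433/692095 ≈ 2.1550e+6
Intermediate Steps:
b(C) = (-4 + 4*C²)² (b(C) = ((C + C)*(C + C) - 4)² = ((2*C)*(2*C) - 4)² = (4*C² - 4)² = (-4 + 4*C²)²)
√(b(-734) - 1076028/(-3460475)) = √(16*(-1 + (-734)²)² - 1076028/(-3460475)) = √(16*(-1 + 538756)² - 1076028*(-1/3460475)) = √(16*538755² + 1076028/3460475) = √(16*290256950025 + 1076028/3460475) = √(4644111200400 + 1076028/3460475) = √(16070830706205266028/3460475) = 2*√556127078880556679582433/692095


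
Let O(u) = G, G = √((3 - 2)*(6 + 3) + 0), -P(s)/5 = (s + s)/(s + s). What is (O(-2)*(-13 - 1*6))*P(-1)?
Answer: 285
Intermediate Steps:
P(s) = -5 (P(s) = -5*(s + s)/(s + s) = -5*2*s/(2*s) = -5*2*s*1/(2*s) = -5*1 = -5)
G = 3 (G = √(1*9 + 0) = √(9 + 0) = √9 = 3)
O(u) = 3
(O(-2)*(-13 - 1*6))*P(-1) = (3*(-13 - 1*6))*(-5) = (3*(-13 - 6))*(-5) = (3*(-19))*(-5) = -57*(-5) = 285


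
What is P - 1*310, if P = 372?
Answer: 62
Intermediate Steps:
P - 1*310 = 372 - 1*310 = 372 - 310 = 62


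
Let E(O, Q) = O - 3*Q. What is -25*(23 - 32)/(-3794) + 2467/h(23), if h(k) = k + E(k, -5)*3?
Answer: 9328973/519778 ≈ 17.948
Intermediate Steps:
h(k) = 45 + 4*k (h(k) = k + (k - 3*(-5))*3 = k + (k + 15)*3 = k + (15 + k)*3 = k + (45 + 3*k) = 45 + 4*k)
-25*(23 - 32)/(-3794) + 2467/h(23) = -25*(23 - 32)/(-3794) + 2467/(45 + 4*23) = -25*(-9)*(-1/3794) + 2467/(45 + 92) = 225*(-1/3794) + 2467/137 = -225/3794 + 2467*(1/137) = -225/3794 + 2467/137 = 9328973/519778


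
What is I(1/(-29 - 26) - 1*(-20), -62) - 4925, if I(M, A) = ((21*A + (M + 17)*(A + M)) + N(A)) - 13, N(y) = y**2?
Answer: -11948474/3025 ≈ -3949.9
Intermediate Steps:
I(M, A) = -13 + A**2 + 21*A + (17 + M)*(A + M) (I(M, A) = ((21*A + (M + 17)*(A + M)) + A**2) - 13 = ((21*A + (17 + M)*(A + M)) + A**2) - 13 = (A**2 + 21*A + (17 + M)*(A + M)) - 13 = -13 + A**2 + 21*A + (17 + M)*(A + M))
I(1/(-29 - 26) - 1*(-20), -62) - 4925 = (-13 + (-62)**2 + (1/(-29 - 26) - 1*(-20))**2 + 17*(1/(-29 - 26) - 1*(-20)) + 38*(-62) - 62*(1/(-29 - 26) - 1*(-20))) - 4925 = (-13 + 3844 + (1/(-55) + 20)**2 + 17*(1/(-55) + 20) - 2356 - 62*(1/(-55) + 20)) - 4925 = (-13 + 3844 + (-1/55 + 20)**2 + 17*(-1/55 + 20) - 2356 - 62*(-1/55 + 20)) - 4925 = (-13 + 3844 + (1099/55)**2 + 17*(1099/55) - 2356 - 62*1099/55) - 4925 = (-13 + 3844 + 1207801/3025 + 18683/55 - 2356 - 68138/55) - 4925 = 2949651/3025 - 4925 = -11948474/3025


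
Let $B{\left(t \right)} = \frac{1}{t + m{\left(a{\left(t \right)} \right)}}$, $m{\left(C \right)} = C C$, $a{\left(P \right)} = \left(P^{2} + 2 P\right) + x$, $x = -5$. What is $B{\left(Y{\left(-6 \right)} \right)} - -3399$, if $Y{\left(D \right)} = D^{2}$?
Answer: $\frac{6314679196}{1857805} \approx 3399.0$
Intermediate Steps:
$a{\left(P \right)} = -5 + P^{2} + 2 P$ ($a{\left(P \right)} = \left(P^{2} + 2 P\right) - 5 = -5 + P^{2} + 2 P$)
$m{\left(C \right)} = C^{2}$
$B{\left(t \right)} = \frac{1}{t + \left(-5 + t^{2} + 2 t\right)^{2}}$
$B{\left(Y{\left(-6 \right)} \right)} - -3399 = \frac{1}{\left(-6\right)^{2} + \left(-5 + \left(\left(-6\right)^{2}\right)^{2} + 2 \left(-6\right)^{2}\right)^{2}} - -3399 = \frac{1}{36 + \left(-5 + 36^{2} + 2 \cdot 36\right)^{2}} + 3399 = \frac{1}{36 + \left(-5 + 1296 + 72\right)^{2}} + 3399 = \frac{1}{36 + 1363^{2}} + 3399 = \frac{1}{36 + 1857769} + 3399 = \frac{1}{1857805} + 3399 = \frac{6314679196}{1857805}$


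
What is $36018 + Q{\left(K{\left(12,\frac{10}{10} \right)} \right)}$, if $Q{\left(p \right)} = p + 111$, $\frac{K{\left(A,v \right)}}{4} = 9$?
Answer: $36165$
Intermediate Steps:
$K{\left(A,v \right)} = 36$ ($K{\left(A,v \right)} = 4 \cdot 9 = 36$)
$Q{\left(p \right)} = 111 + p$
$36018 + Q{\left(K{\left(12,\frac{10}{10} \right)} \right)} = 36018 + \left(111 + 36\right) = 36018 + 147 = 36165$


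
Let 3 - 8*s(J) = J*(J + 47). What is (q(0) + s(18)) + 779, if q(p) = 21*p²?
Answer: 5065/8 ≈ 633.13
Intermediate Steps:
s(J) = 3/8 - J*(47 + J)/8 (s(J) = 3/8 - J*(J + 47)/8 = 3/8 - J*(47 + J)/8)
(q(0) + s(18)) + 779 = (21*0² + (3/8 - 47/8*18 - ⅛*18²)) + 779 = (21*0 + (3/8 - 423/4 - ⅛*324)) + 779 = (0 + (3/8 - 423/4 - 81/2)) + 779 = (0 - 1167/8) + 779 = -1167/8 + 779 = 5065/8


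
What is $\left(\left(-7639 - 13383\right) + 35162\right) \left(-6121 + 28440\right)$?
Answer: $315590660$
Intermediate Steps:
$\left(\left(-7639 - 13383\right) + 35162\right) \left(-6121 + 28440\right) = \left(-21022 + 35162\right) 22319 = 14140 \cdot 22319 = 315590660$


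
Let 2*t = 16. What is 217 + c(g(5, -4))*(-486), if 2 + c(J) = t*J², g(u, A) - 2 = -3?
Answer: -2699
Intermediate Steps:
t = 8 (t = (½)*16 = 8)
g(u, A) = -1 (g(u, A) = 2 - 3 = -1)
c(J) = -2 + 8*J²
217 + c(g(5, -4))*(-486) = 217 + (-2 + 8*(-1)²)*(-486) = 217 + (-2 + 8*1)*(-486) = 217 + (-2 + 8)*(-486) = 217 + 6*(-486) = 217 - 2916 = -2699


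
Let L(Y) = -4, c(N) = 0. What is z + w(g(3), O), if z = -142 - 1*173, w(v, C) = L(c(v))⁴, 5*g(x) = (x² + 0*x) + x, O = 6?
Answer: -59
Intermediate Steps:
g(x) = x/5 + x²/5 (g(x) = ((x² + 0*x) + x)/5 = ((x² + 0) + x)/5 = (x² + x)/5 = (x + x²)/5 = x/5 + x²/5)
w(v, C) = 256 (w(v, C) = (-4)⁴ = 256)
z = -315 (z = -142 - 173 = -315)
z + w(g(3), O) = -315 + 256 = -59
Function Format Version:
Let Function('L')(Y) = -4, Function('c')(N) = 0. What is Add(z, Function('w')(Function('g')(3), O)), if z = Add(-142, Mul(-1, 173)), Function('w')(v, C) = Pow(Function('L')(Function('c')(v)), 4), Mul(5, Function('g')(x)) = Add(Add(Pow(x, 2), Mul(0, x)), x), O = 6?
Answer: -59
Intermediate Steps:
Function('g')(x) = Add(Mul(Rational(1, 5), x), Mul(Rational(1, 5), Pow(x, 2))) (Function('g')(x) = Mul(Rational(1, 5), Add(Add(Pow(x, 2), Mul(0, x)), x)) = Mul(Rational(1, 5), Add(Add(Pow(x, 2), 0), x)) = Mul(Rational(1, 5), Add(Pow(x, 2), x)) = Mul(Rational(1, 5), Add(x, Pow(x, 2))) = Add(Mul(Rational(1, 5), x), Mul(Rational(1, 5), Pow(x, 2))))
Function('w')(v, C) = 256 (Function('w')(v, C) = Pow(-4, 4) = 256)
z = -315 (z = Add(-142, -173) = -315)
Add(z, Function('w')(Function('g')(3), O)) = Add(-315, 256) = -59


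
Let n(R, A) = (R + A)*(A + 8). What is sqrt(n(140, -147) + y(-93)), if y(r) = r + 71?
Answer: sqrt(951) ≈ 30.838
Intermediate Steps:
y(r) = 71 + r
n(R, A) = (8 + A)*(A + R) (n(R, A) = (A + R)*(8 + A) = (8 + A)*(A + R))
sqrt(n(140, -147) + y(-93)) = sqrt(((-147)**2 + 8*(-147) + 8*140 - 147*140) + (71 - 93)) = sqrt((21609 - 1176 + 1120 - 20580) - 22) = sqrt(973 - 22) = sqrt(951)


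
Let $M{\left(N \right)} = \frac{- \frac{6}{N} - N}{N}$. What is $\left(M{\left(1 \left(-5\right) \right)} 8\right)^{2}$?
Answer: $\frac{61504}{625} \approx 98.406$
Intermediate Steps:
$M{\left(N \right)} = \frac{- N - \frac{6}{N}}{N}$
$\left(M{\left(1 \left(-5\right) \right)} 8\right)^{2} = \left(\left(-1 - \frac{6}{25}\right) 8\right)^{2} = \left(\left(- \frac{31}{25}\right) 8\right)^{2} = \left(- \frac{248}{25}\right)^{2} = \frac{61504}{625}$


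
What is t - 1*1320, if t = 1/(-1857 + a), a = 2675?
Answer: -1079759/818 ≈ -1320.0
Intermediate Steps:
t = 1/818 (t = 1/(-1857 + 2675) = 1/818 ≈ 0.0012225)
t - 1*1320 = 1/818 - 1*1320 = 1/818 - 1320 = -1079759/818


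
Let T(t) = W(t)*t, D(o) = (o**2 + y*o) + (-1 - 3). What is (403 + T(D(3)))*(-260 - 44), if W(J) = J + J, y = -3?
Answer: -132240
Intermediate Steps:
W(J) = 2*J
D(o) = -4 + o**2 - 3*o (D(o) = (o**2 - 3*o) + (-1 - 3) = (o**2 - 3*o) - 4 = -4 + o**2 - 3*o)
T(t) = 2*t**2 (T(t) = (2*t)*t = 2*t**2)
(403 + T(D(3)))*(-260 - 44) = (403 + 2*(-4 + 3**2 - 3*3)**2)*(-260 - 44) = (403 + 2*(-4 + 9 - 9)**2)*(-304) = (403 + 2*(-4)**2)*(-304) = (403 + 2*16)*(-304) = (403 + 32)*(-304) = 435*(-304) = -132240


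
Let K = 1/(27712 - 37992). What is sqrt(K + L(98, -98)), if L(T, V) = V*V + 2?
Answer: sqrt(253786675030)/5140 ≈ 98.010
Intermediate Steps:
L(T, V) = 2 + V**2 (L(T, V) = V**2 + 2 = 2 + V**2)
K = -1/10280 (K = 1/(-10280) = -1/10280 ≈ -9.7276e-5)
sqrt(K + L(98, -98)) = sqrt(-1/10280 + (2 + (-98)**2)) = sqrt(-1/10280 + (2 + 9604)) = sqrt(-1/10280 + 9606) = sqrt(98749679/10280) = sqrt(253786675030)/5140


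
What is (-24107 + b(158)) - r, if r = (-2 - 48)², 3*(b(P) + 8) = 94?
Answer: -79751/3 ≈ -26584.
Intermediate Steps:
b(P) = 70/3 (b(P) = -8 + (⅓)*94 = -8 + 94/3 = 70/3)
r = 2500 (r = (-50)² = 2500)
(-24107 + b(158)) - r = (-24107 + 70/3) - 1*2500 = -72251/3 - 2500 = -79751/3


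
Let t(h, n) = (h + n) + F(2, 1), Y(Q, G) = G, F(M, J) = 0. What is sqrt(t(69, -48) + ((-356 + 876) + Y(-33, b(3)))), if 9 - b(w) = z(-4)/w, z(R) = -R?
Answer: sqrt(4938)/3 ≈ 23.424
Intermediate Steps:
b(w) = 9 - 4/w (b(w) = 9 - (-1*(-4))/w = 9 - 4/w)
t(h, n) = h + n (t(h, n) = (h + n) + 0 = h + n)
sqrt(t(69, -48) + ((-356 + 876) + Y(-33, b(3)))) = sqrt((69 - 48) + ((-356 + 876) + (9 - 4/3))) = sqrt(21 + (520 + (9 - 4*1/3))) = sqrt(21 + (520 + (9 - 4/3))) = sqrt(21 + (520 + 23/3)) = sqrt(21 + 1583/3) = sqrt(1646/3) = sqrt(4938)/3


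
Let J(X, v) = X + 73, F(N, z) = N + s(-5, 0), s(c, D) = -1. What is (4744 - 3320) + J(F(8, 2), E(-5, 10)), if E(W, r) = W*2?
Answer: 1504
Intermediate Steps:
E(W, r) = 2*W
F(N, z) = -1 + N (F(N, z) = N - 1 = -1 + N)
J(X, v) = 73 + X
(4744 - 3320) + J(F(8, 2), E(-5, 10)) = (4744 - 3320) + (73 + (-1 + 8)) = 1424 + (73 + 7) = 1424 + 80 = 1504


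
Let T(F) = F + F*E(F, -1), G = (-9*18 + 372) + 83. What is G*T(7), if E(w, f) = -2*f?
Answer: 6153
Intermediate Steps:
G = 293 (G = (-162 + 372) + 83 = 210 + 83 = 293)
T(F) = 3*F (T(F) = F + F*(-2*(-1)) = F + F*2 = F + 2*F = 3*F)
G*T(7) = 293*(3*7) = 293*21 = 6153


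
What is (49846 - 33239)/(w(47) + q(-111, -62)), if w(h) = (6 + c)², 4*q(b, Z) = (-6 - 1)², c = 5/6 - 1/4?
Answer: 2391408/8005 ≈ 298.74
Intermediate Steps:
c = 7/12 (c = 5*(⅙) - 1*¼ = ⅚ - ¼ = 7/12 ≈ 0.58333)
q(b, Z) = 49/4 (q(b, Z) = (-6 - 1)²/4 = (¼)*(-7)² = (¼)*49 = 49/4)
w(h) = 6241/144 (w(h) = (6 + 7/12)² = (79/12)² = 6241/144)
(49846 - 33239)/(w(47) + q(-111, -62)) = (49846 - 33239)/(6241/144 + 49/4) = 16607/(8005/144) = 16607*(144/8005) = 2391408/8005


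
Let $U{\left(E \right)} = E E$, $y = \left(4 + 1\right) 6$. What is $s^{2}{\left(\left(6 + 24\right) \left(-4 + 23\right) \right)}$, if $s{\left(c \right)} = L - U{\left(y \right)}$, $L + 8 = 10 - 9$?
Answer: $822649$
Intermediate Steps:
$L = -7$ ($L = -8 + \left(10 - 9\right) = -8 + 1 = -7$)
$y = 30$ ($y = 5 \cdot 6 = 30$)
$U{\left(E \right)} = E^{2}$
$s{\left(c \right)} = -907$ ($s{\left(c \right)} = -7 - 30^{2} = -7 - 900 = -907$)
$s^{2}{\left(\left(6 + 24\right) \left(-4 + 23\right) \right)} = \left(-907\right)^{2} = 822649$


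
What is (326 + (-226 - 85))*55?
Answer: 825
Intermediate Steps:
(326 + (-226 - 85))*55 = (326 - 311)*55 = 15*55 = 825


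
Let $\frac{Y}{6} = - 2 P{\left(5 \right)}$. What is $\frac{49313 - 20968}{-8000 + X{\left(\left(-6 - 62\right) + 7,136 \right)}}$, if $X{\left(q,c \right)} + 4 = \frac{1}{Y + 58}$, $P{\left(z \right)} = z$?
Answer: $- \frac{56690}{16009} \approx -3.5411$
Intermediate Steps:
$Y = -60$ ($Y = 6 \left(\left(-2\right) 5\right) = 6 \left(-10\right) = -60$)
$X{\left(q,c \right)} = - \frac{9}{2}$ ($X{\left(q,c \right)} = -4 + \frac{1}{-60 + 58} = -4 + \frac{1}{-2} = -4 - \frac{1}{2} = - \frac{9}{2}$)
$\frac{49313 - 20968}{-8000 + X{\left(\left(-6 - 62\right) + 7,136 \right)}} = \frac{49313 - 20968}{-8000 - \frac{9}{2}} = \frac{28345}{- \frac{16009}{2}} = 28345 \left(- \frac{2}{16009}\right) = - \frac{56690}{16009}$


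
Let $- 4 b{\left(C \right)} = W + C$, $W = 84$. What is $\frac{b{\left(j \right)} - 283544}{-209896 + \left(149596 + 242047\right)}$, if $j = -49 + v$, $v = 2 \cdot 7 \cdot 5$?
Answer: $- \frac{1134281}{726988} \approx -1.5602$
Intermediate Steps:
$v = 70$ ($v = 14 \cdot 5 = 70$)
$j = 21$ ($j = -49 + 70 = 21$)
$b{\left(C \right)} = -21 - \frac{C}{4}$ ($b{\left(C \right)} = - \frac{84 + C}{4} = -21 - \frac{C}{4}$)
$\frac{b{\left(j \right)} - 283544}{-209896 + \left(149596 + 242047\right)} = \frac{\left(-21 - \frac{21}{4}\right) - 283544}{-209896 + \left(149596 + 242047\right)} = \frac{\left(-21 - \frac{21}{4}\right) - 283544}{-209896 + 391643} = \frac{- \frac{105}{4} - 283544}{181747} = \left(- \frac{1134281}{4}\right) \frac{1}{181747} = - \frac{1134281}{726988}$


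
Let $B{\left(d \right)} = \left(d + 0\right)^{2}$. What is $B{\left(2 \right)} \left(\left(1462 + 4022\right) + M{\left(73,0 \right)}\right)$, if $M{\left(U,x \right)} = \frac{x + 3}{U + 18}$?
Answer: $\frac{1996188}{91} \approx 21936.0$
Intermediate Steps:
$B{\left(d \right)} = d^{2}$
$M{\left(U,x \right)} = \frac{3 + x}{18 + U}$
$B{\left(2 \right)} \left(\left(1462 + 4022\right) + M{\left(73,0 \right)}\right) = 2^{2} \left(\left(1462 + 4022\right) + \frac{3 + 0}{18 + 73}\right) = 4 \left(5484 + \frac{1}{91} \cdot 3\right) = 4 \left(5484 + \frac{3}{91}\right) = 4 \cdot \frac{499047}{91} = \frac{1996188}{91}$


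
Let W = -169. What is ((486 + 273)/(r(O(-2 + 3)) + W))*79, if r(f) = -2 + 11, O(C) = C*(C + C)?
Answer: -59961/160 ≈ -374.76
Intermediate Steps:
O(C) = 2*C**2 (O(C) = C*(2*C) = 2*C**2)
r(f) = 9
((486 + 273)/(r(O(-2 + 3)) + W))*79 = ((486 + 273)/(9 - 169))*79 = (759/(-160))*79 = (759*(-1/160))*79 = -759/160*79 = -59961/160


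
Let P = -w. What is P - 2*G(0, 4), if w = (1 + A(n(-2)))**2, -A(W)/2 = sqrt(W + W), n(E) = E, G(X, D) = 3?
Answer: 9 + 8*I ≈ 9.0 + 8.0*I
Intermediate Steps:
A(W) = -2*sqrt(2)*sqrt(W) (A(W) = -2*sqrt(W + W) = -2*sqrt(2)*sqrt(W))
w = (1 - 4*I)**2 (w = (1 - 2*sqrt(2)*sqrt(-2))**2 = (1 - 2*sqrt(2)*I*sqrt(2))**2 = (1 - 4*I)**2 ≈ -15.0 - 8.0*I)
P = -(1 - 4*I)**2 ≈ 15.0 + 8.0*I
P - 2*G(0, 4) = (15 + 8*I) - 2*3 = (15 + 8*I) - 6 = 9 + 8*I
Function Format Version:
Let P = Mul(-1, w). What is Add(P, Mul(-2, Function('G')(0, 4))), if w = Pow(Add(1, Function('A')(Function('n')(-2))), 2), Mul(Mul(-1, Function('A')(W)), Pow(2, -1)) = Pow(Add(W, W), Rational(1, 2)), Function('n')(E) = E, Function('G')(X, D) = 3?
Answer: Add(9, Mul(8, I)) ≈ Add(9.0000, Mul(8.0000, I))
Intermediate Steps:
Function('A')(W) = Mul(-2, Pow(2, Rational(1, 2)), Pow(W, Rational(1, 2))) (Function('A')(W) = Mul(-2, Pow(Add(W, W), Rational(1, 2))) = Mul(-2, Pow(Mul(2, W), Rational(1, 2))) = Mul(-2, Mul(Pow(2, Rational(1, 2)), Pow(W, Rational(1, 2)))) = Mul(-2, Pow(2, Rational(1, 2)), Pow(W, Rational(1, 2))))
w = Pow(Add(1, Mul(-4, I)), 2) (w = Pow(Add(1, Mul(-2, Pow(2, Rational(1, 2)), Pow(-2, Rational(1, 2)))), 2) = Pow(Add(1, Mul(-2, Pow(2, Rational(1, 2)), Mul(I, Pow(2, Rational(1, 2))))), 2) = Pow(Add(1, Mul(-4, I)), 2) ≈ Add(-15.000, Mul(-8.0000, I)))
P = Mul(-1, Pow(Add(1, Mul(-4, I)), 2)) ≈ Add(15.000, Mul(8.0000, I))
Add(P, Mul(-2, Function('G')(0, 4))) = Add(Add(15, Mul(8, I)), Mul(-2, 3)) = Add(Add(15, Mul(8, I)), -6) = Add(9, Mul(8, I))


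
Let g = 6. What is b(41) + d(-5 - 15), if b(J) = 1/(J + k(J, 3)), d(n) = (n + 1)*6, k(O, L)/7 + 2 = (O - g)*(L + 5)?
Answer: -226517/1987 ≈ -114.00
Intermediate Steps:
k(O, L) = -14 + 7*(-6 + O)*(5 + L) (k(O, L) = -14 + 7*((O - 1*6)*(L + 5)) = -14 + 7*((O - 6)*(5 + L)) = -14 + 7*((-6 + O)*(5 + L)) = -14 + 7*(-6 + O)*(5 + L))
d(n) = 6 + 6*n (d(n) = (1 + n)*6 = 6 + 6*n)
b(J) = 1/(-350 + 57*J) (b(J) = 1/(J + (-224 - 42*3 + 35*J + 7*3*J)) = 1/(J + (-224 - 126 + 35*J + 21*J)) = 1/(J + (-350 + 56*J)) = 1/(-350 + 57*J))
b(41) + d(-5 - 15) = 1/(-350 + 57*41) + (6 + 6*(-5 - 15)) = 1/(-350 + 2337) + (6 + 6*(-20)) = 1/1987 + (6 - 120) = 1/1987 - 114 = -226517/1987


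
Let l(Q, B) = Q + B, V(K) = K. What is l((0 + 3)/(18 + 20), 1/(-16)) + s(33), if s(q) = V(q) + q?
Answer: 20069/304 ≈ 66.016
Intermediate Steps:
l(Q, B) = B + Q
s(q) = 2*q (s(q) = q + q = 2*q)
l((0 + 3)/(18 + 20), 1/(-16)) + s(33) = (1/(-16) + (0 + 3)/(18 + 20)) + 2*33 = (-1/16 + 3/38) + 66 = 5/304 + 66 = 20069/304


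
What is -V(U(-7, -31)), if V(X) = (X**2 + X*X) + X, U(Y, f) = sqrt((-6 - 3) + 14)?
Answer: -10 - sqrt(5) ≈ -12.236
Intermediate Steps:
U(Y, f) = sqrt(5) (U(Y, f) = sqrt(-9 + 14) = sqrt(5))
V(X) = X + 2*X**2 (V(X) = (X**2 + X**2) + X = 2*X**2 + X = X + 2*X**2)
-V(U(-7, -31)) = -sqrt(5)*(1 + 2*sqrt(5))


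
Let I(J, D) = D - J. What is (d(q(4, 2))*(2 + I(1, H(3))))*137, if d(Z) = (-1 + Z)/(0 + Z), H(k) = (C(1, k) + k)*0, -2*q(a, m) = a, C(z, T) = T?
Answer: 411/2 ≈ 205.50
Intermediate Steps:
q(a, m) = -a/2
H(k) = 0 (H(k) = (k + k)*0 = (2*k)*0 = 0)
d(Z) = (-1 + Z)/Z
(d(q(4, 2))*(2 + I(1, H(3))))*137 = (((-1 - 1/2*4)/((-1/2*4)))*(2 + (0 - 1*1)))*137 = (((-1 - 2)/(-2))*(2 + (0 - 1)))*137 = ((-1/2*(-3))*(2 - 1))*137 = ((3/2)*1)*137 = (3/2)*137 = 411/2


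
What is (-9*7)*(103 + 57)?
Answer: -10080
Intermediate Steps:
(-9*7)*(103 + 57) = -63*160 = -10080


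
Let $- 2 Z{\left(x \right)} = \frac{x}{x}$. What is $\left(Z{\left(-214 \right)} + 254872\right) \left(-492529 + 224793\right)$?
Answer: $-68238275924$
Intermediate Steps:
$Z{\left(x \right)} = - \frac{1}{2}$ ($Z{\left(x \right)} = - \frac{x \frac{1}{x}}{2} = \left(- \frac{1}{2}\right) 1 = - \frac{1}{2}$)
$\left(Z{\left(-214 \right)} + 254872\right) \left(-492529 + 224793\right) = \left(- \frac{1}{2} + 254872\right) \left(-492529 + 224793\right) = \frac{509743}{2} \left(-267736\right) = -68238275924$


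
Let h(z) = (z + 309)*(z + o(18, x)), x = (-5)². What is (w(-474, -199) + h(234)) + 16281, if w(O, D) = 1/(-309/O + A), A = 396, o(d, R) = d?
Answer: 9595995665/62671 ≈ 1.5312e+5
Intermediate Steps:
x = 25
w(O, D) = 1/(396 - 309/O) (w(O, D) = 1/(-309/O + 396) = 1/(396 - 309/O))
h(z) = (18 + z)*(309 + z) (h(z) = (z + 309)*(z + 18) = (309 + z)*(18 + z) = (18 + z)*(309 + z))
(w(-474, -199) + h(234)) + 16281 = ((⅓)*(-474)/(-103 + 132*(-474)) + (5562 + 234² + 327*234)) + 16281 = ((⅓)*(-474)/(-103 - 62568) + (5562 + 54756 + 76518)) + 16281 = ((⅓)*(-474)/(-62671) + 136836) + 16281 = ((⅓)*(-474)*(-1/62671) + 136836) + 16281 = (158/62671 + 136836) + 16281 = 8575649114/62671 + 16281 = 9595995665/62671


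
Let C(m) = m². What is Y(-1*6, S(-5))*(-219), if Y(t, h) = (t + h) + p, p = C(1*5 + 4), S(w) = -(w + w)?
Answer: -18615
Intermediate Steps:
S(w) = -2*w
p = 81 (p = (1*5 + 4)² = (5 + 4)² = 9² = 81)
Y(t, h) = 81 + h + t (Y(t, h) = (t + h) + 81 = (h + t) + 81 = 81 + h + t)
Y(-1*6, S(-5))*(-219) = (81 - 2*(-5) - 1*6)*(-219) = (81 + 10 - 6)*(-219) = 85*(-219) = -18615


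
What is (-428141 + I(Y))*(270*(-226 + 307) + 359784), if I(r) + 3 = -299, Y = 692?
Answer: -163516984722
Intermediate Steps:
I(r) = -302 (I(r) = -3 - 299 = -302)
(-428141 + I(Y))*(270*(-226 + 307) + 359784) = (-428141 - 302)*(270*(-226 + 307) + 359784) = -428443*(270*81 + 359784) = -428443*(21870 + 359784) = -428443*381654 = -163516984722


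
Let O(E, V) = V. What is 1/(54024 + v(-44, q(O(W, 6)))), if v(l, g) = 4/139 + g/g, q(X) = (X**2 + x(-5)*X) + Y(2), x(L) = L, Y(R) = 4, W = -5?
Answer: 139/7509479 ≈ 1.8510e-5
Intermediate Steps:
q(X) = 4 + X**2 - 5*X (q(X) = (X**2 - 5*X) + 4 = 4 + X**2 - 5*X)
v(l, g) = 143/139 (v(l, g) = 4*(1/139) + 1 = 4/139 + 1 = 143/139)
1/(54024 + v(-44, q(O(W, 6)))) = 1/(54024 + 143/139) = 1/(7509479/139) = 139/7509479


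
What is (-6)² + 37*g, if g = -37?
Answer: -1333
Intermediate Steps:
(-6)² + 37*g = (-6)² + 37*(-37) = 36 - 1369 = -1333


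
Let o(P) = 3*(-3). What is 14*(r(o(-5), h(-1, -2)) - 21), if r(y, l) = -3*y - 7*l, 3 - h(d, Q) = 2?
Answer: -14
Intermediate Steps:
h(d, Q) = 1 (h(d, Q) = 3 - 1*2 = 3 - 2 = 1)
o(P) = -9
r(y, l) = -7*l - 3*y
14*(r(o(-5), h(-1, -2)) - 21) = 14*((-7*1 - 3*(-9)) - 21) = 14*((-7 + 27) - 21) = 14*(20 - 21) = 14*(-1) = -14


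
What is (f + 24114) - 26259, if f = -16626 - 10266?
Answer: -29037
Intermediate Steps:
f = -26892
(f + 24114) - 26259 = (-26892 + 24114) - 26259 = -2778 - 26259 = -29037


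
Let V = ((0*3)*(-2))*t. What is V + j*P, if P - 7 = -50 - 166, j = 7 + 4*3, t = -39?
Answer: -3971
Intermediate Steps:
V = 0 (V = ((0*3)*(-2))*(-39) = (0*(-2))*(-39) = 0*(-39) = 0)
j = 19 (j = 7 + 12 = 19)
P = -209 (P = 7 + (-50 - 166) = 7 - 216 = -209)
V + j*P = 0 + 19*(-209) = 0 - 3971 = -3971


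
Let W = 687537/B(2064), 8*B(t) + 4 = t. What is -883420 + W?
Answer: -453586226/515 ≈ -8.8075e+5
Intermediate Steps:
B(t) = -1/2 + t/8
W = 1375074/515 (W = 687537/(-1/2 + (1/8)*2064) = 687537/(-1/2 + 258) = 687537/(515/2) = 687537*(2/515) = 1375074/515 ≈ 2670.0)
-883420 + W = -883420 + 1375074/515 = -453586226/515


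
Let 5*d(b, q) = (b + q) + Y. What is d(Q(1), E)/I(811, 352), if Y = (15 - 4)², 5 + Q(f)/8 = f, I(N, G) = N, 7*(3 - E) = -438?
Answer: 1082/28385 ≈ 0.038119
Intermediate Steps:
E = 459/7 (E = 3 - ⅐*(-438) = 3 + 438/7 = 459/7 ≈ 65.571)
Q(f) = -40 + 8*f
Y = 121 (Y = 11² = 121)
d(b, q) = 121/5 + b/5 + q/5 (d(b, q) = ((b + q) + 121)/5 = (121 + b + q)/5 = 121/5 + b/5 + q/5)
d(Q(1), E)/I(811, 352) = (121/5 + (-40 + 8*1)/5 + (⅕)*(459/7))/811 = (121/5 + (-40 + 8)/5 + 459/35)*(1/811) = (121/5 + (⅕)*(-32) + 459/35)*(1/811) = (121/5 - 32/5 + 459/35)*(1/811) = (1082/35)*(1/811) = 1082/28385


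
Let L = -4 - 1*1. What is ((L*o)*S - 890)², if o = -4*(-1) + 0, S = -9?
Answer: 504100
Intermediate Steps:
o = 4 (o = 4 + 0 = 4)
L = -5 (L = -4 - 1 = -5)
((L*o)*S - 890)² = (-5*4*(-9) - 890)² = (-20*(-9) - 890)² = (180 - 890)² = (-710)² = 504100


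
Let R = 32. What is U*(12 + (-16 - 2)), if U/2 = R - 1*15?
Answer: -204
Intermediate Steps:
U = 34 (U = 2*(32 - 1*15) = 2*(32 - 15) = 2*17 = 34)
U*(12 + (-16 - 2)) = 34*(12 + (-16 - 2)) = 34*(12 - 18) = 34*(-6) = -204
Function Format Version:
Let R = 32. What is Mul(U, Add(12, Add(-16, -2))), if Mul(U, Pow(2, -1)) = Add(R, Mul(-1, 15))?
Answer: -204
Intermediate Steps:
U = 34 (U = Mul(2, Add(32, Mul(-1, 15))) = Mul(2, Add(32, -15)) = Mul(2, 17) = 34)
Mul(U, Add(12, Add(-16, -2))) = Mul(34, Add(12, Add(-16, -2))) = Mul(34, Add(12, -18)) = Mul(34, -6) = -204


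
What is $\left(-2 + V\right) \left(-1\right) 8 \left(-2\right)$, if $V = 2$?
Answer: $0$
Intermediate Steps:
$\left(-2 + V\right) \left(-1\right) 8 \left(-2\right) = \left(-2 + 2\right) \left(-1\right) 8 \left(-2\right) = 0 \left(-1\right) 8 \left(-2\right) = 0 \cdot 8 \left(-2\right) = 0 \left(-2\right) = 0$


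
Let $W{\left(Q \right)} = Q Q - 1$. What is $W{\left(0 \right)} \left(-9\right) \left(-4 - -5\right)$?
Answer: $9$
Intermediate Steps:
$W{\left(Q \right)} = -1 + Q^{2}$ ($W{\left(Q \right)} = Q^{2} - 1 = -1 + Q^{2}$)
$W{\left(0 \right)} \left(-9\right) \left(-4 - -5\right) = \left(-1 + 0^{2}\right) \left(-9\right) \left(-4 - -5\right) = \left(-1 + 0\right) \left(-9\right) \left(-4 + 5\right) = \left(-1\right) \left(-9\right) 1 = 9 \cdot 1 = 9$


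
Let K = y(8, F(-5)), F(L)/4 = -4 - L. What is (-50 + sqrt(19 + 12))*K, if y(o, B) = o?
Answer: -400 + 8*sqrt(31) ≈ -355.46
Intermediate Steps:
F(L) = -16 - 4*L (F(L) = 4*(-4 - L) = -16 - 4*L)
K = 8
(-50 + sqrt(19 + 12))*K = (-50 + sqrt(19 + 12))*8 = (-50 + sqrt(31))*8 = -400 + 8*sqrt(31)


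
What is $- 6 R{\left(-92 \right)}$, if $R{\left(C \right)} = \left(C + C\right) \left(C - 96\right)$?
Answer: $-207552$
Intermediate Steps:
$R{\left(C \right)} = 2 C \left(-96 + C\right)$
$- 6 R{\left(-92 \right)} = - 6 \cdot 2 \left(-92\right) \left(-96 - 92\right) = - 6 \cdot 2 \left(-92\right) \left(-188\right) = \left(-6\right) 34592 = -207552$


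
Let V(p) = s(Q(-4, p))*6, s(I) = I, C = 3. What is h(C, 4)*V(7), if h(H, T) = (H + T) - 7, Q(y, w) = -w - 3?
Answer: 0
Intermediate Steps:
Q(y, w) = -3 - w
h(H, T) = -7 + H + T
V(p) = -18 - 6*p (V(p) = (-3 - p)*6 = -18 - 6*p)
h(C, 4)*V(7) = (-7 + 3 + 4)*(-18 - 6*7) = 0*(-18 - 42) = 0*(-60) = 0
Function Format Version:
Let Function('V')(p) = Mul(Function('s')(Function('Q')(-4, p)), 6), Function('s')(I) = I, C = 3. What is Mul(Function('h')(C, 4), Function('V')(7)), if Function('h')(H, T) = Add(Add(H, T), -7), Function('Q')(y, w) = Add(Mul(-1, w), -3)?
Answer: 0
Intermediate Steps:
Function('Q')(y, w) = Add(-3, Mul(-1, w))
Function('h')(H, T) = Add(-7, H, T)
Function('V')(p) = Add(-18, Mul(-6, p)) (Function('V')(p) = Mul(Add(-3, Mul(-1, p)), 6) = Add(-18, Mul(-6, p)))
Mul(Function('h')(C, 4), Function('V')(7)) = Mul(Add(-7, 3, 4), Add(-18, Mul(-6, 7))) = Mul(0, Add(-18, -42)) = Mul(0, -60) = 0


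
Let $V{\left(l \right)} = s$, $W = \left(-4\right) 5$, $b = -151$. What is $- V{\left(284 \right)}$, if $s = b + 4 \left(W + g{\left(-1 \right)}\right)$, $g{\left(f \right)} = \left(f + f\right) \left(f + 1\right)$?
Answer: $231$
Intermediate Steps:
$g{\left(f \right)} = 2 f \left(1 + f\right)$
$W = -20$
$s = -231$ ($s = -151 + 4 \left(-20 + 2 \left(-1\right) \left(1 - 1\right)\right) = -151 + 4 \left(-20 + 2 \left(-1\right) 0\right) = -151 + 4 \left(-20 + 0\right) = -151 + 4 \left(-20\right) = -151 - 80 = -231$)
$V{\left(l \right)} = -231$
$- V{\left(284 \right)} = \left(-1\right) \left(-231\right) = 231$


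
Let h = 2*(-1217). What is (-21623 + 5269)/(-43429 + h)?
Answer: 16354/45863 ≈ 0.35658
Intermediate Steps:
h = -2434
(-21623 + 5269)/(-43429 + h) = (-21623 + 5269)/(-43429 - 2434) = -16354/(-45863) = -16354*(-1/45863) = 16354/45863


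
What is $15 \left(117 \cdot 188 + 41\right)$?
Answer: $330555$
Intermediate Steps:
$15 \left(117 \cdot 188 + 41\right) = 15 \left(21996 + 41\right) = 15 \cdot 22037 = 330555$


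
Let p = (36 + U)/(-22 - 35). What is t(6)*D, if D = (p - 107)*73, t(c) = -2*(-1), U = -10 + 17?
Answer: -896732/57 ≈ -15732.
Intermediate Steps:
U = 7
p = -43/57 (p = (36 + 7)/(-22 - 35) = 43/(-57) = 43*(-1/57) = -43/57 ≈ -0.75439)
t(c) = 2
D = -448366/57 (D = (-43/57 - 107)*73 = -6142/57*73 = -448366/57 ≈ -7866.1)
t(6)*D = 2*(-448366/57) = -896732/57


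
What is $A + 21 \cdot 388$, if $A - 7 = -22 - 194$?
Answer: $7939$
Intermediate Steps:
$A = -209$ ($A = 7 - 216 = -209$)
$A + 21 \cdot 388 = -209 + 21 \cdot 388 = -209 + 8148 = 7939$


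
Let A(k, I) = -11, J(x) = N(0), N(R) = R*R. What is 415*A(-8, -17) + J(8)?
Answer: -4565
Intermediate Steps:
N(R) = R**2
J(x) = 0 (J(x) = 0**2 = 0)
415*A(-8, -17) + J(8) = 415*(-11) + 0 = -4565 + 0 = -4565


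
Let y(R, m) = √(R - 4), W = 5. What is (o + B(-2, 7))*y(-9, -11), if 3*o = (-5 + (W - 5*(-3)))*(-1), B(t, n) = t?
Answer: -7*I*√13 ≈ -25.239*I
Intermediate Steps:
y(R, m) = √(-4 + R)
o = -5 (o = ((-5 + (5 - 5*(-3)))*(-1))/3 = ((-5 + (5 + 15))*(-1))/3 = ((-5 + 20)*(-1))/3 = (15*(-1))/3 = (⅓)*(-15) = -5)
(o + B(-2, 7))*y(-9, -11) = (-5 - 2)*√(-4 - 9) = -7*I*√13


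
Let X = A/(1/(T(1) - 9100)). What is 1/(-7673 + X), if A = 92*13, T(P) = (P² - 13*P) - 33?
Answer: -1/10945093 ≈ -9.1365e-8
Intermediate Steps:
T(P) = -33 + P² - 13*P
A = 1196
X = -10937420 (X = 1196/(1/((-33 + 1² - 13*1) - 9100)) = 1196/(1/((-33 + 1 - 13) - 9100)) = 1196/(1/(-45 - 9100)) = 1196/(1/(-9145)) = 1196/(-1/9145) = 1196*(-9145) = -10937420)
1/(-7673 + X) = 1/(-7673 - 10937420) = 1/(-10945093) = -1/10945093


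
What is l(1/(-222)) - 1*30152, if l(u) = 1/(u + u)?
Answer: -30263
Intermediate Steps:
l(u) = 1/(2*u)
l(1/(-222)) - 1*30152 = 1/(2*(1/(-222))) - 1*30152 = 1/(2*(-1/222)) - 30152 = (1/2)*(-222) - 30152 = -111 - 30152 = -30263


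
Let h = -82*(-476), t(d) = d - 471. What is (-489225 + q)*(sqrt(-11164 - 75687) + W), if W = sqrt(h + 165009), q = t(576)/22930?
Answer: -2243585829*sqrt(204041)/4586 - 2243585829*I*sqrt(86851)/4586 ≈ -2.2099e+8 - 1.4418e+8*I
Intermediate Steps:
t(d) = -471 + d
q = 21/4586 (q = (-471 + 576)/22930 = 105*(1/22930) = 21/4586 ≈ 0.0045792)
h = 39032
W = sqrt(204041) (W = sqrt(39032 + 165009) = sqrt(204041) ≈ 451.71)
(-489225 + q)*(sqrt(-11164 - 75687) + W) = (-489225 + 21/4586)*(sqrt(-11164 - 75687) + sqrt(204041)) = -2243585829*(sqrt(-86851) + sqrt(204041))/4586 = -2243585829*(I*sqrt(86851) + sqrt(204041))/4586 = -2243585829*(sqrt(204041) + I*sqrt(86851))/4586 = -2243585829*sqrt(204041)/4586 - 2243585829*I*sqrt(86851)/4586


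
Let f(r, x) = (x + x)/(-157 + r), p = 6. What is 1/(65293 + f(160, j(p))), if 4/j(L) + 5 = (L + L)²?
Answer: 417/27227189 ≈ 1.5316e-5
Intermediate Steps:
j(L) = 4/(-5 + 4*L²) (j(L) = 4/(-5 + (L + L)²) = 4/(-5 + (2*L)²) = 4/(-5 + 4*L²))
f(r, x) = 2*x/(-157 + r) (f(r, x) = (2*x)/(-157 + r) = 2*x/(-157 + r))
1/(65293 + f(160, j(p))) = 1/(65293 + 2*(4/(-5 + 4*6²))/(-157 + 160)) = 1/(65293 + 2*(4/(-5 + 4*36))/3) = 1/(65293 + 2*(4/(-5 + 144))*(⅓)) = 1/(65293 + 2*(4/139)*(⅓)) = 1/(65293 + 8/417) = 1/(27227189/417) = 417/27227189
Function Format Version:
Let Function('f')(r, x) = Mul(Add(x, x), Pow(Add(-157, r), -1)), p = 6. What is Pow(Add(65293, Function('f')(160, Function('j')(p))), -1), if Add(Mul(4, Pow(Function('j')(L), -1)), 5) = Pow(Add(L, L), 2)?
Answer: Rational(417, 27227189) ≈ 1.5316e-5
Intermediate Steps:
Function('j')(L) = Mul(4, Pow(Add(-5, Mul(4, Pow(L, 2))), -1)) (Function('j')(L) = Mul(4, Pow(Add(-5, Pow(Add(L, L), 2)), -1)) = Mul(4, Pow(Add(-5, Pow(Mul(2, L), 2)), -1)) = Mul(4, Pow(Add(-5, Mul(4, Pow(L, 2))), -1)))
Function('f')(r, x) = Mul(2, x, Pow(Add(-157, r), -1)) (Function('f')(r, x) = Mul(Mul(2, x), Pow(Add(-157, r), -1)) = Mul(2, x, Pow(Add(-157, r), -1)))
Pow(Add(65293, Function('f')(160, Function('j')(p))), -1) = Pow(Add(65293, Mul(2, Mul(4, Pow(Add(-5, Mul(4, Pow(6, 2))), -1)), Pow(Add(-157, 160), -1))), -1) = Pow(Add(65293, Mul(2, Mul(4, Pow(Add(-5, Mul(4, 36)), -1)), Pow(3, -1))), -1) = Pow(Add(65293, Mul(2, Mul(4, Pow(Add(-5, 144), -1)), Rational(1, 3))), -1) = Pow(Add(65293, Mul(2, Mul(4, Pow(139, -1)), Rational(1, 3))), -1) = Pow(Add(65293, Mul(2, Mul(4, Rational(1, 139)), Rational(1, 3))), -1) = Pow(Add(65293, Mul(2, Rational(4, 139), Rational(1, 3))), -1) = Pow(Add(65293, Rational(8, 417)), -1) = Pow(Rational(27227189, 417), -1) = Rational(417, 27227189)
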